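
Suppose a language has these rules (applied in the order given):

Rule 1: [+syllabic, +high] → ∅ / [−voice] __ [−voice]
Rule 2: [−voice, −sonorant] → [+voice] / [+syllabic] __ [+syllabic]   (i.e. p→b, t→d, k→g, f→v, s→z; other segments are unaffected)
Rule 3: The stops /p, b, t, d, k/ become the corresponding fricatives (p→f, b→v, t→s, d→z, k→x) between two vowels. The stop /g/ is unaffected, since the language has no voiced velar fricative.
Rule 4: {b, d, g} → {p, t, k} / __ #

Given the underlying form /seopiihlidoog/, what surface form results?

seoviihlizook

Rule 1 (high vowel syncope): no segment meets the environment; /seopiihlidoog/ is unchanged.
Rule 2 (intervocalic voicing): /p/ is a voiceless obstruent between vowels /o/ and /i/, so it voices to [b]. /seopiihlidoog/ → seobiihlidoog.
Rule 3 (intervocalic spirantization): /b/ is a stop between vowels /o/ and /i/, so it spirantizes to the fricative [v]. /d/ is a stop between vowels /i/ and /o/, so it spirantizes to the fricative [z]. /seobiihlidoog/ → seoviihlizoog.
Rule 4 (final devoicing): /g/ is a voiced stop in word-final position, so it devoices to [k]. /seoviihlizoog/ → seoviihlizook.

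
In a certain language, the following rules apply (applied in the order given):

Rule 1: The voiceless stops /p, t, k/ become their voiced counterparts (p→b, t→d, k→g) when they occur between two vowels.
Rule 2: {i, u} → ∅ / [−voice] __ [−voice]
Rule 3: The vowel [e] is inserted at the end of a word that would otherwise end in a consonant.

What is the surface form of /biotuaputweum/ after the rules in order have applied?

bioduabutweume

Rule 1 (intervocalic voicing): /t/ is a voiceless stop between vowels /o/ and /u/, so it voices to [d]. /p/ is a voiceless stop between vowels /a/ and /u/, so it voices to [b]. /biotuaputweum/ → bioduabutweum.
Rule 2 (high vowel syncope): no segment meets the environment; /bioduabutweum/ is unchanged.
Rule 3 (final e-epenthesis): the form ends in the consonant /m/, so [e] is inserted word-finally. /bioduabutweum/ → bioduabutweume.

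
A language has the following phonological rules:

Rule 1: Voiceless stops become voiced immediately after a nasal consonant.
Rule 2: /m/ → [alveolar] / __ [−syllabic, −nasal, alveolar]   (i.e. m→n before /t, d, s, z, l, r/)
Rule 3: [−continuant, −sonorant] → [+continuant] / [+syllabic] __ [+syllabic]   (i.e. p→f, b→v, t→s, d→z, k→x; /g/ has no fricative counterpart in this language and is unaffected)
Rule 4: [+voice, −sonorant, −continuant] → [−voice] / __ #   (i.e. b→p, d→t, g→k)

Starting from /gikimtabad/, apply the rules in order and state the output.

Rule 1 (post-nasal voicing): /t/ is a voiceless stop immediately after the nasal /m/, so it voices to [d]. /gikimtabad/ → gikimdabad.
Rule 2 (nasal place assimilation): /m/ precedes the alveolar consonant /d/, so it assimilates in place to [n]. /gikimdabad/ → gikindabad.
Rule 3 (intervocalic spirantization): /k/ is a stop between vowels /i/ and /i/, so it spirantizes to the fricative [x]. /b/ is a stop between vowels /a/ and /a/, so it spirantizes to the fricative [v]. /gikindabad/ → gixindavad.
Rule 4 (final devoicing): /d/ is a voiced stop in word-final position, so it devoices to [t]. /gixindavad/ → gixindavat.

gixindavat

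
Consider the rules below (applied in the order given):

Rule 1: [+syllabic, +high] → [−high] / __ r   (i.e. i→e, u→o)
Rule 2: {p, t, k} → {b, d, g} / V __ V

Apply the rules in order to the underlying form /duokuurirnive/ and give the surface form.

Rule 1 (pre-rhotic lowering): /u/ is a high vowel immediately before /r/, so it lowers to [o]. /i/ is a high vowel immediately before /r/, so it lowers to [e]. /duokuurirnive/ → duokuorernive.
Rule 2 (intervocalic voicing): /k/ is a voiceless stop between vowels /o/ and /u/, so it voices to [g]. /duokuorernive/ → duoguorernive.

duoguorernive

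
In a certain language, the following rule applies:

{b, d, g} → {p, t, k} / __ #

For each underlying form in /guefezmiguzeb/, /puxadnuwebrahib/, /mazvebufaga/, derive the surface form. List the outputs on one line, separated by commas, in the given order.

/guefezmiguzeb/: /b/ is a voiced stop in word-final position, so it devoices to [p]. → [guefezmiguzep].
/puxadnuwebrahib/: /b/ is a voiced stop in word-final position, so it devoices to [p]. → [puxadnuwebrahip].
/mazvebufaga/: the rule's environment is not met; surfaces unchanged as [mazvebufaga].

guefezmiguzep, puxadnuwebrahip, mazvebufaga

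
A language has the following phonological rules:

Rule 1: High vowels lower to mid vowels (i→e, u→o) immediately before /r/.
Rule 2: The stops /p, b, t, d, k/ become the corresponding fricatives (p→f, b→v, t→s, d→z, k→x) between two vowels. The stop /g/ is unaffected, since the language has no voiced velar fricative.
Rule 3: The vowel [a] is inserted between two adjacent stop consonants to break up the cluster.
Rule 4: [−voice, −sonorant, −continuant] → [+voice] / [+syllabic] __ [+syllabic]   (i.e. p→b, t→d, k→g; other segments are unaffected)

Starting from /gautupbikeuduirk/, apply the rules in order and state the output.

gausubabixeuzuerk

Rule 1 (pre-rhotic lowering): /i/ is a high vowel immediately before /r/, so it lowers to [e]. /gautupbikeuduirk/ → gautupbikeuduerk.
Rule 2 (intervocalic spirantization): /t/ is a stop between vowels /u/ and /u/, so it spirantizes to the fricative [s]. /k/ is a stop between vowels /i/ and /e/, so it spirantizes to the fricative [x]. /d/ is a stop between vowels /u/ and /u/, so it spirantizes to the fricative [z]. /gautupbikeuduerk/ → gausupbixeuzuerk.
Rule 3 (stop-cluster a-epenthesis): /p/ and /b/ form a stop–stop cluster, so [a] is inserted between them. /gausupbixeuzuerk/ → gausupabixeuzuerk.
Rule 4 (intervocalic voicing): /p/ is a voiceless stop between vowels /u/ and /a/, so it voices to [b]. /gausupabixeuzuerk/ → gausubabixeuzuerk.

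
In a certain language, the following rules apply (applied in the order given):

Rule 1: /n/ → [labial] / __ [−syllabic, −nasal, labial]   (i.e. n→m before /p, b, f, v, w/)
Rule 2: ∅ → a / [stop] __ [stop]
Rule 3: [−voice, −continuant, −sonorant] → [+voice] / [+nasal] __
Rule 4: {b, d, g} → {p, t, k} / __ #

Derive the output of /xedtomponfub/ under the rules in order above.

Rule 1 (nasal place assimilation): /n/ precedes the labial consonant /f/, so it assimilates in place to [m]. /xedtomponfub/ → xedtompomfub.
Rule 2 (stop-cluster a-epenthesis): /d/ and /t/ form a stop–stop cluster, so [a] is inserted between them. /xedtompomfub/ → xedatompomfub.
Rule 3 (post-nasal voicing): /p/ is a voiceless stop immediately after the nasal /m/, so it voices to [b]. /xedatompomfub/ → xedatombomfub.
Rule 4 (final devoicing): /b/ is a voiced stop in word-final position, so it devoices to [p]. /xedatombomfub/ → xedatombomfup.

xedatombomfup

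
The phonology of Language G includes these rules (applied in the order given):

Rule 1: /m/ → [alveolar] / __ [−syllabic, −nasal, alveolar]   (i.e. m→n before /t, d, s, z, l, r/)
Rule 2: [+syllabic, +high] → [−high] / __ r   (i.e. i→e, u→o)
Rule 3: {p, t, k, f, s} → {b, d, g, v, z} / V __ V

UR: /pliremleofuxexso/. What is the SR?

Rule 1 (nasal place assimilation): /m/ precedes the alveolar consonant /l/, so it assimilates in place to [n]. /pliremleofuxexso/ → plirenleofuxexso.
Rule 2 (pre-rhotic lowering): /i/ is a high vowel immediately before /r/, so it lowers to [e]. /plirenleofuxexso/ → plerenleofuxexso.
Rule 3 (intervocalic voicing): /f/ is a voiceless obstruent between vowels /o/ and /u/, so it voices to [v]. /plerenleofuxexso/ → plerenleovuxexso.

plerenleovuxexso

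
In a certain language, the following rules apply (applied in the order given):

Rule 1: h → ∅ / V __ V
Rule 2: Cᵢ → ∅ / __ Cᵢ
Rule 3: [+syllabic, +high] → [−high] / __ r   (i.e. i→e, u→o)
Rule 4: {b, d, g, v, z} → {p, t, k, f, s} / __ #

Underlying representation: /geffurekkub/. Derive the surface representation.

geforekup

Rule 1 (intervocalic h-deletion): no segment meets the environment; /geffurekkub/ is unchanged.
Rule 2 (degemination): /ff/ is a geminate; the first /f/ deletes. /kk/ is a geminate; the first /k/ deletes. /geffurekkub/ → gefurekub.
Rule 3 (pre-rhotic lowering): /u/ is a high vowel immediately before /r/, so it lowers to [o]. /gefurekub/ → geforekub.
Rule 4 (final devoicing): /b/ is a voiced obstruent in word-final position, so it devoices to [p]. /geforekub/ → geforekup.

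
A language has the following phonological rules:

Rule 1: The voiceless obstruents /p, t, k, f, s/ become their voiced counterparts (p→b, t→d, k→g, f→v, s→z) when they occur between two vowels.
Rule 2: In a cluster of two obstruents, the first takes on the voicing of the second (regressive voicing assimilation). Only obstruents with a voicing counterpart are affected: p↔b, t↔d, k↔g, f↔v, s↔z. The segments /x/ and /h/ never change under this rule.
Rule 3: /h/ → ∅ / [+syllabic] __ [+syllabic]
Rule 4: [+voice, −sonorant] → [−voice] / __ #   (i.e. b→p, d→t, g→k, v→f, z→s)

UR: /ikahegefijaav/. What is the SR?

igaegevijaaf

Rule 1 (intervocalic voicing): /k/ is a voiceless obstruent between vowels /i/ and /a/, so it voices to [g]. /f/ is a voiceless obstruent between vowels /e/ and /i/, so it voices to [v]. /ikahegefijaav/ → igahegevijaav.
Rule 2 (regressive voicing assimilation): no segment meets the environment; /igahegevijaav/ is unchanged.
Rule 3 (intervocalic h-deletion): /h/ occurs between vowels /a/ and /e/, so it deletes. /igahegevijaav/ → igaegevijaav.
Rule 4 (final devoicing): /v/ is a voiced obstruent in word-final position, so it devoices to [f]. /igaegevijaav/ → igaegevijaaf.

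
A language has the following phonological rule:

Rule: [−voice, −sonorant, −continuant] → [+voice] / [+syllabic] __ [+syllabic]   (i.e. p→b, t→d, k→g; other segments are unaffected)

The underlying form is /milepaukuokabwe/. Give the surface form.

/p/ is a voiceless stop between vowels /e/ and /a/, so it voices to [b].
/k/ is a voiceless stop between vowels /u/ and /u/, so it voices to [g].
/k/ is a voiceless stop between vowels /o/ and /a/, so it voices to [g].
Surface form: [milebauguogabwe].

milebauguogabwe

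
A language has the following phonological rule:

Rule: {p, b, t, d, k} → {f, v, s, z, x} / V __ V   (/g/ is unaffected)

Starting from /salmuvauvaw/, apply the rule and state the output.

salmuvauvaw

No segment of /salmuvauvaw/ meets the structural description of the rule, so the form surfaces unchanged.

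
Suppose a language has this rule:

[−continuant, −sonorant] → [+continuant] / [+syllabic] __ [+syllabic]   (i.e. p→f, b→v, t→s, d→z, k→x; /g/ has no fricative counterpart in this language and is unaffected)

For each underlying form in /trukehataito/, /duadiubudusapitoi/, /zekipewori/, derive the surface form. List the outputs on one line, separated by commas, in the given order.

truxehasaiso, duaziuvuzusafisoi, zexifewori

/trukehataito/: /k/ is a stop between vowels /u/ and /e/, so it spirantizes to the fricative [x]. /t/ is a stop between vowels /a/ and /a/, so it spirantizes to the fricative [s]. /t/ is a stop between vowels /i/ and /o/, so it spirantizes to the fricative [s]. → [truxehasaiso].
/duadiubudusapitoi/: /d/ is a stop between vowels /a/ and /i/, so it spirantizes to the fricative [z]. /b/ is a stop between vowels /u/ and /u/, so it spirantizes to the fricative [v]. /d/ is a stop between vowels /u/ and /u/, so it spirantizes to the fricative [z]. /p/ is a stop between vowels /a/ and /i/, so it spirantizes to the fricative [f]. /t/ is a stop between vowels /i/ and /o/, so it spirantizes to the fricative [s]. → [duaziuvuzusafisoi].
/zekipewori/: /k/ is a stop between vowels /e/ and /i/, so it spirantizes to the fricative [x]. /p/ is a stop between vowels /i/ and /e/, so it spirantizes to the fricative [f]. → [zexifewori].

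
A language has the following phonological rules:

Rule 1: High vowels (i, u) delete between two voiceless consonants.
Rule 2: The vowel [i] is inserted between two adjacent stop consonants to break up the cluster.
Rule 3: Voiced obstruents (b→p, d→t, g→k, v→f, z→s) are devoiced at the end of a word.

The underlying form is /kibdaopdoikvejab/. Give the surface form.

Rule 1 (high vowel syncope): no segment meets the environment; /kibdaopdoikvejab/ is unchanged.
Rule 2 (stop-cluster i-epenthesis): /b/ and /d/ form a stop–stop cluster, so [i] is inserted between them. /p/ and /d/ form a stop–stop cluster, so [i] is inserted between them. /kibdaopdoikvejab/ → kibidaopidoikvejab.
Rule 3 (final devoicing): /b/ is a voiced obstruent in word-final position, so it devoices to [p]. /kibidaopidoikvejab/ → kibidaopidoikvejap.

kibidaopidoikvejap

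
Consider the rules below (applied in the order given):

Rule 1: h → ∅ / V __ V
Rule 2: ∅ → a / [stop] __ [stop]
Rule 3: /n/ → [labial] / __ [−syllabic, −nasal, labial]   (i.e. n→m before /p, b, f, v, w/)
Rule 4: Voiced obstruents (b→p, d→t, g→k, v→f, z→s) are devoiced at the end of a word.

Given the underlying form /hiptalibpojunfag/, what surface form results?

Rule 1 (intervocalic h-deletion): no segment meets the environment; /hiptalibpojunfag/ is unchanged.
Rule 2 (stop-cluster a-epenthesis): /p/ and /t/ form a stop–stop cluster, so [a] is inserted between them. /b/ and /p/ form a stop–stop cluster, so [a] is inserted between them. /hiptalibpojunfag/ → hipatalibapojunfag.
Rule 3 (nasal place assimilation): /n/ precedes the labial consonant /f/, so it assimilates in place to [m]. /hipatalibapojunfag/ → hipatalibapojumfag.
Rule 4 (final devoicing): /g/ is a voiced obstruent in word-final position, so it devoices to [k]. /hipatalibapojumfag/ → hipatalibapojumfak.

hipatalibapojumfak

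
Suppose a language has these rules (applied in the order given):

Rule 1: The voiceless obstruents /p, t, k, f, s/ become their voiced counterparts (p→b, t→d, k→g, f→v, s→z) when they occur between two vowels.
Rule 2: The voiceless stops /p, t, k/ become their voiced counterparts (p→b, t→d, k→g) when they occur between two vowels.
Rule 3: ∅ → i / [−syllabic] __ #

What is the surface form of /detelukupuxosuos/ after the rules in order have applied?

dedelugubuxozuosi

Rule 1 (intervocalic voicing): /t/ is a voiceless obstruent between vowels /e/ and /e/, so it voices to [d]. /k/ is a voiceless obstruent between vowels /u/ and /u/, so it voices to [g]. /p/ is a voiceless obstruent between vowels /u/ and /u/, so it voices to [b]. /s/ is a voiceless obstruent between vowels /o/ and /u/, so it voices to [z]. /detelukupuxosuos/ → dedelugubuxozuos.
Rule 2 (intervocalic voicing): no segment meets the environment; /dedelugubuxozuos/ is unchanged.
Rule 3 (final i-epenthesis): the form ends in the consonant /s/, so [i] is inserted word-finally. /dedelugubuxozuos/ → dedelugubuxozuosi.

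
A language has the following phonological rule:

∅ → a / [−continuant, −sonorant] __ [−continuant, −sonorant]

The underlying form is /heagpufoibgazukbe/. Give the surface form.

/g/ and /p/ form a stop–stop cluster, so [a] is inserted between them.
/b/ and /g/ form a stop–stop cluster, so [a] is inserted between them.
/k/ and /b/ form a stop–stop cluster, so [a] is inserted between them.
Surface form: [heagapufoibagazukabe].

heagapufoibagazukabe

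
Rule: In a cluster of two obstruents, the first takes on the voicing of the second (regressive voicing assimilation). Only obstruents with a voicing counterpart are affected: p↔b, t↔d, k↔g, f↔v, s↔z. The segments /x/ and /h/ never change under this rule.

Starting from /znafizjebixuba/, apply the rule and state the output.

znafizjebixuba

No segment of /znafizjebixuba/ meets the structural description of the rule, so the form surfaces unchanged.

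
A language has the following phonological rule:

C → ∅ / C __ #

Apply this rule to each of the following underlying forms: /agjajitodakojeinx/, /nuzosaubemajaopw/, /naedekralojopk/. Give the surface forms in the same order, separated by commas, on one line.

agjajitodakojein, nuzosaubemajaop, naedekralojop

/agjajitodakojeinx/: /x/ is the second consonant of a word-final cluster /nx/, so it deletes. → [agjajitodakojein].
/nuzosaubemajaopw/: /w/ is the second consonant of a word-final cluster /pw/, so it deletes. → [nuzosaubemajaop].
/naedekralojopk/: /k/ is the second consonant of a word-final cluster /pk/, so it deletes. → [naedekralojop].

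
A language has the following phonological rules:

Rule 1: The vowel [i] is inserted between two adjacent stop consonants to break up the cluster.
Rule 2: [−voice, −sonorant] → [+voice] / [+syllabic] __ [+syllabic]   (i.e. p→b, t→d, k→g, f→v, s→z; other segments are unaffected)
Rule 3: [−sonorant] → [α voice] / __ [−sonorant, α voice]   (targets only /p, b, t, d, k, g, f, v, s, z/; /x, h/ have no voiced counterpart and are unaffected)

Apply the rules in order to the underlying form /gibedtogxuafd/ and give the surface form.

gibedidokxuavd

Rule 1 (stop-cluster i-epenthesis): /d/ and /t/ form a stop–stop cluster, so [i] is inserted between them. /gibedtogxuafd/ → gibeditogxuafd.
Rule 2 (intervocalic voicing): /t/ is a voiceless obstruent between vowels /i/ and /o/, so it voices to [d]. /gibeditogxuafd/ → gibedidogxuafd.
Rule 3 (regressive voicing assimilation): /g/ precedes the voiceless obstruent /x/, so it devoices to [k] by assimilation. /f/ precedes the voiced obstruent /d/, so it voices to [v] by assimilation. /gibedidogxuafd/ → gibedidokxuavd.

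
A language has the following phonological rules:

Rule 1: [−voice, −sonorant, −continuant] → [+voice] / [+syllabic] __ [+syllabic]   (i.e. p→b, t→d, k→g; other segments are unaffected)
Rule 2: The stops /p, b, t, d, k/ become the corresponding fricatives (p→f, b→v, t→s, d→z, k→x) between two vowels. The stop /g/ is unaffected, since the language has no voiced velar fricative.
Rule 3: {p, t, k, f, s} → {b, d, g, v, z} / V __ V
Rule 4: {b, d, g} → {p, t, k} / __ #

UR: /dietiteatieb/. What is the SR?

Rule 1 (intervocalic voicing): /t/ is a voiceless stop between vowels /e/ and /i/, so it voices to [d]. /t/ is a voiceless stop between vowels /i/ and /e/, so it voices to [d]. /t/ is a voiceless stop between vowels /a/ and /i/, so it voices to [d]. /dietiteatieb/ → diedideadieb.
Rule 2 (intervocalic spirantization): /d/ is a stop between vowels /e/ and /i/, so it spirantizes to the fricative [z]. /d/ is a stop between vowels /i/ and /e/, so it spirantizes to the fricative [z]. /d/ is a stop between vowels /a/ and /i/, so it spirantizes to the fricative [z]. /diedideadieb/ → diezizeazieb.
Rule 3 (intervocalic voicing): no segment meets the environment; /diezizeazieb/ is unchanged.
Rule 4 (final devoicing): /b/ is a voiced stop in word-final position, so it devoices to [p]. /diezizeazieb/ → diezizeaziep.

diezizeaziep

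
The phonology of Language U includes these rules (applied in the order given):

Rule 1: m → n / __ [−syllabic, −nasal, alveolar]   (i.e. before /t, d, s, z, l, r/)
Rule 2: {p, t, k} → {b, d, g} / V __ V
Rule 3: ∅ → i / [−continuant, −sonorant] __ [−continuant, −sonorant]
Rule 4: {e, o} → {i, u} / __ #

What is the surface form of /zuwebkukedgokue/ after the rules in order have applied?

zuwebikugedigogui

Rule 1 (nasal place assimilation): no segment meets the environment; /zuwebkukedgokue/ is unchanged.
Rule 2 (intervocalic voicing): /k/ is a voiceless stop between vowels /u/ and /e/, so it voices to [g]. /k/ is a voiceless stop between vowels /o/ and /u/, so it voices to [g]. /zuwebkukedgokue/ → zuwebkugedgogue.
Rule 3 (stop-cluster i-epenthesis): /b/ and /k/ form a stop–stop cluster, so [i] is inserted between them. /d/ and /g/ form a stop–stop cluster, so [i] is inserted between them. /zuwebkugedgogue/ → zuwebikugedigogue.
Rule 4 (final vowel raising): /e/ is a mid vowel in word-final position, so it raises to [i]. /zuwebikugedigogue/ → zuwebikugedigogui.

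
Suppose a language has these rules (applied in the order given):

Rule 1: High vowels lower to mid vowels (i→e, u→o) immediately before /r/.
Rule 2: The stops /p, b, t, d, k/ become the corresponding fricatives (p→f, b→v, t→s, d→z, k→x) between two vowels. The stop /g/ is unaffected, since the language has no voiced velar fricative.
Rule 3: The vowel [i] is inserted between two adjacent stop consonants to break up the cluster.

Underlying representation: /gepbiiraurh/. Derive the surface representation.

gepibieraorh

Rule 1 (pre-rhotic lowering): /i/ is a high vowel immediately before /r/, so it lowers to [e]. /u/ is a high vowel immediately before /r/, so it lowers to [o]. /gepbiiraurh/ → gepbieraorh.
Rule 2 (intervocalic spirantization): no segment meets the environment; /gepbieraorh/ is unchanged.
Rule 3 (stop-cluster i-epenthesis): /p/ and /b/ form a stop–stop cluster, so [i] is inserted between them. /gepbieraorh/ → gepibieraorh.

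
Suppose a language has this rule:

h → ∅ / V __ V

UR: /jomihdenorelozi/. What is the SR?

jomihdenorelozi

No segment of /jomihdenorelozi/ meets the structural description of the rule, so the form surfaces unchanged.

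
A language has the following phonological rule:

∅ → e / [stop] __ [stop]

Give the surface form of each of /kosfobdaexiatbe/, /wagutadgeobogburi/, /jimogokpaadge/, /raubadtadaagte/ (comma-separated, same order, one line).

/kosfobdaexiatbe/: /b/ and /d/ form a stop–stop cluster, so [e] is inserted between them. /t/ and /b/ form a stop–stop cluster, so [e] is inserted between them. → [kosfobedaexiatebe].
/wagutadgeobogburi/: /d/ and /g/ form a stop–stop cluster, so [e] is inserted between them. /g/ and /b/ form a stop–stop cluster, so [e] is inserted between them. → [wagutadegeobogeburi].
/jimogokpaadge/: /k/ and /p/ form a stop–stop cluster, so [e] is inserted between them. /d/ and /g/ form a stop–stop cluster, so [e] is inserted between them. → [jimogokepaadege].
/raubadtadaagte/: /d/ and /t/ form a stop–stop cluster, so [e] is inserted between them. /g/ and /t/ form a stop–stop cluster, so [e] is inserted between them. → [raubadetadaagete].

kosfobedaexiatebe, wagutadegeobogeburi, jimogokepaadege, raubadetadaagete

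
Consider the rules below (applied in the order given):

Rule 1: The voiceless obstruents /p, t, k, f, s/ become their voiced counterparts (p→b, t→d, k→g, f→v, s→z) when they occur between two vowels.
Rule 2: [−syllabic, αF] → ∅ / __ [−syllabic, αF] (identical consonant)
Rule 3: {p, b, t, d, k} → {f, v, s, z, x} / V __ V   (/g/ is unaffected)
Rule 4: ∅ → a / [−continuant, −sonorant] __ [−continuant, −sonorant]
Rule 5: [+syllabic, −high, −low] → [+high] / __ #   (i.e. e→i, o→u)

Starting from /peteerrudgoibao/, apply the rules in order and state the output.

Rule 1 (intervocalic voicing): /t/ is a voiceless obstruent between vowels /e/ and /e/, so it voices to [d]. /peteerrudgoibao/ → pedeerrudgoibao.
Rule 2 (degemination): /rr/ is a geminate; the first /r/ deletes. /pedeerrudgoibao/ → pedeerudgoibao.
Rule 3 (intervocalic spirantization): /d/ is a stop between vowels /e/ and /e/, so it spirantizes to the fricative [z]. /b/ is a stop between vowels /i/ and /a/, so it spirantizes to the fricative [v]. /pedeerudgoibao/ → pezeerudgoivao.
Rule 4 (stop-cluster a-epenthesis): /d/ and /g/ form a stop–stop cluster, so [a] is inserted between them. /pezeerudgoivao/ → pezeerudagoivao.
Rule 5 (final vowel raising): /o/ is a mid vowel in word-final position, so it raises to [u]. /pezeerudagoivao/ → pezeerudagoivau.

pezeerudagoivau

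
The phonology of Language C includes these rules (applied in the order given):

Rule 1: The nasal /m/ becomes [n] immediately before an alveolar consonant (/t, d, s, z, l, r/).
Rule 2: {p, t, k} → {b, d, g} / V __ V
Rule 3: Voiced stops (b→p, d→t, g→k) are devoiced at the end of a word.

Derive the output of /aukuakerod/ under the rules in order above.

Rule 1 (nasal place assimilation): no segment meets the environment; /aukuakerod/ is unchanged.
Rule 2 (intervocalic voicing): /k/ is a voiceless stop between vowels /u/ and /u/, so it voices to [g]. /k/ is a voiceless stop between vowels /a/ and /e/, so it voices to [g]. /aukuakerod/ → auguagerod.
Rule 3 (final devoicing): /d/ is a voiced stop in word-final position, so it devoices to [t]. /auguagerod/ → auguagerot.

auguagerot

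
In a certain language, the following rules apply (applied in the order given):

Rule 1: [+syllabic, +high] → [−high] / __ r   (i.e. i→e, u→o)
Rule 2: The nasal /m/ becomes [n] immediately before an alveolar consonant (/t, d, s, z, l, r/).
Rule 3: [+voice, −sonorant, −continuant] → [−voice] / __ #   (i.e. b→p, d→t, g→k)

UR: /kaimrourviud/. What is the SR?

Rule 1 (pre-rhotic lowering): /u/ is a high vowel immediately before /r/, so it lowers to [o]. /kaimrourviud/ → kaimroorviud.
Rule 2 (nasal place assimilation): /m/ precedes the alveolar consonant /r/, so it assimilates in place to [n]. /kaimroorviud/ → kainroorviud.
Rule 3 (final devoicing): /d/ is a voiced stop in word-final position, so it devoices to [t]. /kainroorviud/ → kainroorviut.

kainroorviut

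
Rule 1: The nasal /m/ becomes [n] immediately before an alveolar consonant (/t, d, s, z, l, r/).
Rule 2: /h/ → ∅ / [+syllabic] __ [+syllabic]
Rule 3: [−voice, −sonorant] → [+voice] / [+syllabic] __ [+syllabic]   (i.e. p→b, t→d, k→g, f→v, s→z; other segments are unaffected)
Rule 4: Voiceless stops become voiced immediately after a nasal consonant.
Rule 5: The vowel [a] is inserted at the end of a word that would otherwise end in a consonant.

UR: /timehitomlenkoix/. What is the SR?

Rule 1 (nasal place assimilation): /m/ precedes the alveolar consonant /l/, so it assimilates in place to [n]. /timehitomlenkoix/ → timehitonlenkoix.
Rule 2 (intervocalic h-deletion): /h/ occurs between vowels /e/ and /i/, so it deletes. /timehitonlenkoix/ → timeitonlenkoix.
Rule 3 (intervocalic voicing): /t/ is a voiceless obstruent between vowels /i/ and /o/, so it voices to [d]. /timeitonlenkoix/ → timeidonlenkoix.
Rule 4 (post-nasal voicing): /k/ is a voiceless stop immediately after the nasal /n/, so it voices to [g]. /timeidonlenkoix/ → timeidonlengoix.
Rule 5 (final a-epenthesis): the form ends in the consonant /x/, so [a] is inserted word-finally. /timeidonlengoix/ → timeidonlengoixa.

timeidonlengoixa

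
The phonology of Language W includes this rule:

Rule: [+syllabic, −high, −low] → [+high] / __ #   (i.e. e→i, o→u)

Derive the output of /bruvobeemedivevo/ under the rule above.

bruvobeemedivevu

/o/ is a mid vowel in word-final position, so it raises to [u].
The other instances of /o/, /e/ do not occur in the required environment and remain unchanged.
Surface form: [bruvobeemedivevu].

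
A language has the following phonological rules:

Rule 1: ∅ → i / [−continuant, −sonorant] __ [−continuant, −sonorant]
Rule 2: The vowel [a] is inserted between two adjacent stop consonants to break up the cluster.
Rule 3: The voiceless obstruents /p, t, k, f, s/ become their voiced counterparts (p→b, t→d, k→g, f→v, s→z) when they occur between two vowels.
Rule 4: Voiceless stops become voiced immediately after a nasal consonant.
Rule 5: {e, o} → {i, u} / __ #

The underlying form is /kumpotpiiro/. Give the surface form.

kumbodibiiru

Rule 1 (stop-cluster i-epenthesis): /t/ and /p/ form a stop–stop cluster, so [i] is inserted between them. /kumpotpiiro/ → kumpotipiiro.
Rule 2 (stop-cluster a-epenthesis): no segment meets the environment; /kumpotipiiro/ is unchanged.
Rule 3 (intervocalic voicing): /t/ is a voiceless obstruent between vowels /o/ and /i/, so it voices to [d]. /p/ is a voiceless obstruent between vowels /i/ and /i/, so it voices to [b]. /kumpotipiiro/ → kumpodibiiro.
Rule 4 (post-nasal voicing): /p/ is a voiceless stop immediately after the nasal /m/, so it voices to [b]. /kumpodibiiro/ → kumbodibiiro.
Rule 5 (final vowel raising): /o/ is a mid vowel in word-final position, so it raises to [u]. /kumbodibiiro/ → kumbodibiiru.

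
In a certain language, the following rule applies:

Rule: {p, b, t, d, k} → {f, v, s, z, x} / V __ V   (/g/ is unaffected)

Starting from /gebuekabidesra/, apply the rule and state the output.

/b/ is a stop between vowels /e/ and /u/, so it spirantizes to the fricative [v].
/k/ is a stop between vowels /e/ and /a/, so it spirantizes to the fricative [x].
/b/ is a stop between vowels /a/ and /i/, so it spirantizes to the fricative [v].
/d/ is a stop between vowels /i/ and /e/, so it spirantizes to the fricative [z].
Surface form: [gevuexavizesra].

gevuexavizesra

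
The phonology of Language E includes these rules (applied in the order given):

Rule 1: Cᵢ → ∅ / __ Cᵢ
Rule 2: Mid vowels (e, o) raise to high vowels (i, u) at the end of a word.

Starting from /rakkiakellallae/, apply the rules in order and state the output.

Rule 1 (degemination): /kk/ is a geminate; the first /k/ deletes. /ll/ is a geminate; the first /l/ deletes. /ll/ is a geminate; the first /l/ deletes. /rakkiakellallae/ → rakiakelalae.
Rule 2 (final vowel raising): /e/ is a mid vowel in word-final position, so it raises to [i]. /rakiakelalae/ → rakiakelalai.

rakiakelalai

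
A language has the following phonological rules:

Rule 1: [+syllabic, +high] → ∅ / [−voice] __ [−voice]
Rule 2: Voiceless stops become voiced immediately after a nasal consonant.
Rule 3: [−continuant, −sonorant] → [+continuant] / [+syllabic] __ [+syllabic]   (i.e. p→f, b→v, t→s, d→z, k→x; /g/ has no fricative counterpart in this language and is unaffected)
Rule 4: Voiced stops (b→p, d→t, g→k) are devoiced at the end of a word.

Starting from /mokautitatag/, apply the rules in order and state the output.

Rule 1 (high vowel syncope): /i/ is a high vowel flanked by voiceless consonants /t/ and /t/, so it deletes. /mokautitatag/ → mokauttatag.
Rule 2 (post-nasal voicing): no segment meets the environment; /mokauttatag/ is unchanged.
Rule 3 (intervocalic spirantization): /k/ is a stop between vowels /o/ and /a/, so it spirantizes to the fricative [x]. /t/ is a stop between vowels /a/ and /a/, so it spirantizes to the fricative [s]. /mokauttatag/ → moxauttasag.
Rule 4 (final devoicing): /g/ is a voiced stop in word-final position, so it devoices to [k]. /moxauttasag/ → moxauttasak.

moxauttasak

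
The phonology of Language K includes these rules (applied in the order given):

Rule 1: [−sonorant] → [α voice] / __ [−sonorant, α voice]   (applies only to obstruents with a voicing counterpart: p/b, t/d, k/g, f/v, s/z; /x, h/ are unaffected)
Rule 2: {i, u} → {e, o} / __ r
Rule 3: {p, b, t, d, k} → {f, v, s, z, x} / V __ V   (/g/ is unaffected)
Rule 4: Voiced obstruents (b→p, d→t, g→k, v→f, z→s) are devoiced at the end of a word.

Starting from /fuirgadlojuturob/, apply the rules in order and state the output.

fuergadlojusorop

Rule 1 (regressive voicing assimilation): no segment meets the environment; /fuirgadlojuturob/ is unchanged.
Rule 2 (pre-rhotic lowering): /i/ is a high vowel immediately before /r/, so it lowers to [e]. /u/ is a high vowel immediately before /r/, so it lowers to [o]. /fuirgadlojuturob/ → fuergadlojutorob.
Rule 3 (intervocalic spirantization): /t/ is a stop between vowels /u/ and /o/, so it spirantizes to the fricative [s]. /fuergadlojutorob/ → fuergadlojusorob.
Rule 4 (final devoicing): /b/ is a voiced obstruent in word-final position, so it devoices to [p]. /fuergadlojusorob/ → fuergadlojusorop.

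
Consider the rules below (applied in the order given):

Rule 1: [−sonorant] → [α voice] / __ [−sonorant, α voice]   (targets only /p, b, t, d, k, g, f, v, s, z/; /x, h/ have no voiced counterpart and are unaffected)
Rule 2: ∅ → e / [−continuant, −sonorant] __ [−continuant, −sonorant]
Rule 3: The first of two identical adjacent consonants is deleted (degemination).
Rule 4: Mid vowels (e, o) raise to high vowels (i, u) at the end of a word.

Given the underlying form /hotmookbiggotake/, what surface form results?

hotmoogebigegotaki

Rule 1 (regressive voicing assimilation): /k/ precedes the voiced obstruent /b/, so it voices to [g] by assimilation. /hotmookbiggotake/ → hotmoogbiggotake.
Rule 2 (stop-cluster e-epenthesis): /g/ and /b/ form a stop–stop cluster, so [e] is inserted between them. /g/ and /g/ form a stop–stop cluster, so [e] is inserted between them. /hotmoogbiggotake/ → hotmoogebigegotake.
Rule 3 (degemination): no segment meets the environment; /hotmoogebigegotake/ is unchanged.
Rule 4 (final vowel raising): /e/ is a mid vowel in word-final position, so it raises to [i]. /hotmoogebigegotake/ → hotmoogebigegotaki.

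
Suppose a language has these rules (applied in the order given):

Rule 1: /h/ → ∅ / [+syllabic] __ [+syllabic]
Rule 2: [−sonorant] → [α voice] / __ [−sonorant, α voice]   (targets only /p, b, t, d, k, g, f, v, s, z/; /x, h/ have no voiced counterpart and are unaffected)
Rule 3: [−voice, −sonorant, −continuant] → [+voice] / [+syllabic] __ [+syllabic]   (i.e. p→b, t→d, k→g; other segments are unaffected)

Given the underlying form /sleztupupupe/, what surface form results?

slestububube

Rule 1 (intervocalic h-deletion): no segment meets the environment; /sleztupupupe/ is unchanged.
Rule 2 (regressive voicing assimilation): /z/ precedes the voiceless obstruent /t/, so it devoices to [s] by assimilation. /sleztupupupe/ → slestupupupe.
Rule 3 (intervocalic voicing): /p/ is a voiceless stop between vowels /u/ and /u/, so it voices to [b]. /p/ is a voiceless stop between vowels /u/ and /u/, so it voices to [b]. /p/ is a voiceless stop between vowels /u/ and /e/, so it voices to [b]. /slestupupupe/ → slestububube.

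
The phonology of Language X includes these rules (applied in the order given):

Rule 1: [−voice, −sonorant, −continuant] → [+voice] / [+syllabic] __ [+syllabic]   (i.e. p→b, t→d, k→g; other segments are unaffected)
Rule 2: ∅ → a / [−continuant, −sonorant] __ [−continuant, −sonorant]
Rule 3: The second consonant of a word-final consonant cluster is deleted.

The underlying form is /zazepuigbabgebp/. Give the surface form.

Rule 1 (intervocalic voicing): /p/ is a voiceless stop between vowels /e/ and /u/, so it voices to [b]. /zazepuigbabgebp/ → zazebuigbabgebp.
Rule 2 (stop-cluster a-epenthesis): /g/ and /b/ form a stop–stop cluster, so [a] is inserted between them. /b/ and /g/ form a stop–stop cluster, so [a] is inserted between them. /b/ and /p/ form a stop–stop cluster, so [a] is inserted between them. /zazebuigbabgebp/ → zazebuigababagebap.
Rule 3 (final cluster simplification): no segment meets the environment; /zazebuigababagebap/ is unchanged.

zazebuigababagebap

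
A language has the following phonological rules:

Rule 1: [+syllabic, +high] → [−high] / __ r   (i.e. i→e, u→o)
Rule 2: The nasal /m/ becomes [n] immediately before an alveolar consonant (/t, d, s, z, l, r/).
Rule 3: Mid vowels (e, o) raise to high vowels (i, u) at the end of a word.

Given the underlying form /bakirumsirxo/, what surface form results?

Rule 1 (pre-rhotic lowering): /i/ is a high vowel immediately before /r/, so it lowers to [e]. /i/ is a high vowel immediately before /r/, so it lowers to [e]. /bakirumsirxo/ → bakerumserxo.
Rule 2 (nasal place assimilation): /m/ precedes the alveolar consonant /s/, so it assimilates in place to [n]. /bakerumserxo/ → bakerunserxo.
Rule 3 (final vowel raising): /o/ is a mid vowel in word-final position, so it raises to [u]. /bakerunserxo/ → bakerunserxu.

bakerunserxu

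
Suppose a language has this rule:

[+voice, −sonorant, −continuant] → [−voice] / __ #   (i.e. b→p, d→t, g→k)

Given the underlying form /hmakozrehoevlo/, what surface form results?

No segment of /hmakozrehoevlo/ meets the structural description of the rule, so the form surfaces unchanged.

hmakozrehoevlo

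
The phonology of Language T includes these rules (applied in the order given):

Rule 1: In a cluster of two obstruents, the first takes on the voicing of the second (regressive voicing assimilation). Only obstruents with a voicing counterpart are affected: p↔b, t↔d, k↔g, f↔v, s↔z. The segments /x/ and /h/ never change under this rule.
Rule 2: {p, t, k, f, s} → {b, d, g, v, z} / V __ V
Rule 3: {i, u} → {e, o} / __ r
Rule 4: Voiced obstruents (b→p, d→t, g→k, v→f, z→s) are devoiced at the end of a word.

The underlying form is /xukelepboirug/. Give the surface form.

Rule 1 (regressive voicing assimilation): /p/ precedes the voiced obstruent /b/, so it voices to [b] by assimilation. /xukelepboirug/ → xukelebboirug.
Rule 2 (intervocalic voicing): /k/ is a voiceless obstruent between vowels /u/ and /e/, so it voices to [g]. /xukelebboirug/ → xugelebboirug.
Rule 3 (pre-rhotic lowering): /i/ is a high vowel immediately before /r/, so it lowers to [e]. /xugelebboirug/ → xugelebboerug.
Rule 4 (final devoicing): /g/ is a voiced obstruent in word-final position, so it devoices to [k]. /xugelebboerug/ → xugelebboeruk.

xugelebboeruk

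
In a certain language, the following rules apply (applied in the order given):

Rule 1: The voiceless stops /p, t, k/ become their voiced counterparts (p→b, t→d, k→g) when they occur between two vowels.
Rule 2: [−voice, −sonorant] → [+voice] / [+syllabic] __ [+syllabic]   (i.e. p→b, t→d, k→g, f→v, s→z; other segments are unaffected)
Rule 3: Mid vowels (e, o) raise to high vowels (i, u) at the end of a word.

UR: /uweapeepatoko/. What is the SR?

Rule 1 (intervocalic voicing): /p/ is a voiceless stop between vowels /a/ and /e/, so it voices to [b]. /p/ is a voiceless stop between vowels /e/ and /a/, so it voices to [b]. /t/ is a voiceless stop between vowels /a/ and /o/, so it voices to [d]. /k/ is a voiceless stop between vowels /o/ and /o/, so it voices to [g]. /uweapeepatoko/ → uweabeebadogo.
Rule 2 (intervocalic voicing): no segment meets the environment; /uweabeebadogo/ is unchanged.
Rule 3 (final vowel raising): /o/ is a mid vowel in word-final position, so it raises to [u]. /uweabeebadogo/ → uweabeebadogu.

uweabeebadogu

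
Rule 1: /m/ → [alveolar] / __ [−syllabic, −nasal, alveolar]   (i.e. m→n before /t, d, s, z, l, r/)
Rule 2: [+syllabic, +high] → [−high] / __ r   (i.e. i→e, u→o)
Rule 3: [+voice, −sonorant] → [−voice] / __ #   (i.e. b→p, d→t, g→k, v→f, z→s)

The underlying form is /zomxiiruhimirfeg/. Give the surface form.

Rule 1 (nasal place assimilation): no segment meets the environment; /zomxiiruhimirfeg/ is unchanged.
Rule 2 (pre-rhotic lowering): /i/ is a high vowel immediately before /r/, so it lowers to [e]. /i/ is a high vowel immediately before /r/, so it lowers to [e]. /zomxiiruhimirfeg/ → zomxieruhimerfeg.
Rule 3 (final devoicing): /g/ is a voiced obstruent in word-final position, so it devoices to [k]. /zomxieruhimerfeg/ → zomxieruhimerfek.

zomxieruhimerfek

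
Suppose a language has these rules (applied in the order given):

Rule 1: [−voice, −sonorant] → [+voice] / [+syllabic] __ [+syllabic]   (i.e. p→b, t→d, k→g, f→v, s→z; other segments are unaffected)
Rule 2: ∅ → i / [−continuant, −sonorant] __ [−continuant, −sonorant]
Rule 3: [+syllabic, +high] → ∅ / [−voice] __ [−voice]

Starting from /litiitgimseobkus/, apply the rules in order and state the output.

lidiitigimseobiks

Rule 1 (intervocalic voicing): /t/ is a voiceless obstruent between vowels /i/ and /i/, so it voices to [d]. /litiitgimseobkus/ → lidiitgimseobkus.
Rule 2 (stop-cluster i-epenthesis): /t/ and /g/ form a stop–stop cluster, so [i] is inserted between them. /b/ and /k/ form a stop–stop cluster, so [i] is inserted between them. /lidiitgimseobkus/ → lidiitigimseobikus.
Rule 3 (high vowel syncope): /u/ is a high vowel flanked by voiceless consonants /k/ and /s/, so it deletes. /lidiitigimseobikus/ → lidiitigimseobiks.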